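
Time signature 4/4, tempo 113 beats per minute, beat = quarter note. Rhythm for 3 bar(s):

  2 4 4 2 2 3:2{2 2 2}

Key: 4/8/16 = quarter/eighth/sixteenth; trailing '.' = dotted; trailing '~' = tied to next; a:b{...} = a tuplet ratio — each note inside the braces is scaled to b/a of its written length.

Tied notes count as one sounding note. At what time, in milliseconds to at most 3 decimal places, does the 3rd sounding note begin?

note 3 onset = 3b = 1592.92ms

1. 0.0ms @ 0 + 1061.947ms (2)
2. 1061.947ms @ 2 + 530.973ms (1)
3. 1592.92ms @ 3 + 530.973ms (1)
4. 2123.894ms @ 4 + 1061.947ms (2)
5. 3185.841ms @ 6 + 1061.947ms (2)
6. 4247.788ms @ 8 + 707.965ms (4/3)
7. 4955.752ms @ 28/3 + 707.965ms (4/3)
8. 5663.717ms @ 32/3 + 707.965ms (4/3)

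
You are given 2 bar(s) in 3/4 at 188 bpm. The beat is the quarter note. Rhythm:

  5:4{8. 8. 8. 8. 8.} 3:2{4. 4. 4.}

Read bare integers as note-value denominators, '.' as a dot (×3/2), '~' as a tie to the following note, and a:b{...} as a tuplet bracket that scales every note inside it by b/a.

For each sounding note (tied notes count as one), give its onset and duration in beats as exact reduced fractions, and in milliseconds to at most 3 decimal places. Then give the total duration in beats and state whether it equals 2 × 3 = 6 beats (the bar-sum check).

1) 0.0ms=0b +191.489ms=3/5b
2) 191.489ms=3/5b +191.489ms=3/5b
3) 382.979ms=6/5b +191.489ms=3/5b
4) 574.468ms=9/5b +191.489ms=3/5b
5) 765.957ms=12/5b +191.489ms=3/5b
6) 957.447ms=3b +319.149ms=1b
7) 1276.596ms=4b +319.149ms=1b
8) 1595.745ms=5b +319.149ms=1b
Σ=6b of 6 (188bpm 3/4) — PASS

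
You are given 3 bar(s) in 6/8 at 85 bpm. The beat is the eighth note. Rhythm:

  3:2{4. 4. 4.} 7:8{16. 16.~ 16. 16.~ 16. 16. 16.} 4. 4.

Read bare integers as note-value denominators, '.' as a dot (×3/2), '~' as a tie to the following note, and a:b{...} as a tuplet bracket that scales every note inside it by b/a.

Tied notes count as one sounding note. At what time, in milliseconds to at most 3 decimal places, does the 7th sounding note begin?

1. 0.0ms @ 0 + 1411.765ms (2)
2. 1411.765ms @ 2 + 1411.765ms (2)
3. 2823.529ms @ 4 + 1411.765ms (2)
4. 4235.294ms @ 6 + 605.042ms (6/7)
5. 4840.336ms @ 48/7 + 1210.084ms (12/7)
6. 6050.42ms @ 60/7 + 1210.084ms (12/7)
7. 7260.504ms @ 72/7 + 605.042ms (6/7)
8. 7865.546ms @ 78/7 + 605.042ms (6/7)
9. 8470.588ms @ 12 + 2117.647ms (3)
10. 10588.235ms @ 15 + 2117.647ms (3)

note 7 onset = 72/7b = 7260.504ms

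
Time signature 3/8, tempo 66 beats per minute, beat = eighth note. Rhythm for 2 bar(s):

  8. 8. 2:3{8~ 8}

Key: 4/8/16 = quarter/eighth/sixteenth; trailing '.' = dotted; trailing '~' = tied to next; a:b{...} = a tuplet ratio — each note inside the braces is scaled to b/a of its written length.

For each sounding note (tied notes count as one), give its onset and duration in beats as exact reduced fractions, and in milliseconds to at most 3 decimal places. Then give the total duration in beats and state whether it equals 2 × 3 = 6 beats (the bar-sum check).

1) 0.0ms=0b +1363.636ms=3/2b
2) 1363.636ms=3/2b +1363.636ms=3/2b
3) 2727.273ms=3b +2727.273ms=3b
Σ=6b of 6 (66bpm 3/8) — PASS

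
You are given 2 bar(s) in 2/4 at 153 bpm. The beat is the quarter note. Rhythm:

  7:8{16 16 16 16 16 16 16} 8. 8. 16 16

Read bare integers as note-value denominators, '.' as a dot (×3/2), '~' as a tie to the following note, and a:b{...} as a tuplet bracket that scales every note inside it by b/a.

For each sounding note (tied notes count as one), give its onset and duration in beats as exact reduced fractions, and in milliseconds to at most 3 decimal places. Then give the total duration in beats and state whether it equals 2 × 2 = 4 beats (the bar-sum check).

1) 0.0ms=0b +112.045ms=2/7b
2) 112.045ms=2/7b +112.045ms=2/7b
3) 224.09ms=4/7b +112.045ms=2/7b
4) 336.134ms=6/7b +112.045ms=2/7b
5) 448.179ms=8/7b +112.045ms=2/7b
6) 560.224ms=10/7b +112.045ms=2/7b
7) 672.269ms=12/7b +112.045ms=2/7b
8) 784.314ms=2b +294.118ms=3/4b
9) 1078.431ms=11/4b +294.118ms=3/4b
10) 1372.549ms=7/2b +98.039ms=1/4b
11) 1470.588ms=15/4b +98.039ms=1/4b
Σ=4b of 4 (153bpm 2/4) — PASS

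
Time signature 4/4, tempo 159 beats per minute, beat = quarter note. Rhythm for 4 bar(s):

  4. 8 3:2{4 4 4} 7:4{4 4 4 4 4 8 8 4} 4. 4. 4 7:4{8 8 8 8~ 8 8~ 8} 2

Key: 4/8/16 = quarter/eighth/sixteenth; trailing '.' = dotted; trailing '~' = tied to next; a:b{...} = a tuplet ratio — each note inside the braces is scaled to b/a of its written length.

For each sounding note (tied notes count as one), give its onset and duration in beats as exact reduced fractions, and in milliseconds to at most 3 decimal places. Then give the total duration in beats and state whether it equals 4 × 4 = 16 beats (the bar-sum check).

1) 0.0ms=0b +566.038ms=3/2b
2) 566.038ms=3/2b +188.679ms=1/2b
3) 754.717ms=2b +251.572ms=2/3b
4) 1006.289ms=8/3b +251.572ms=2/3b
5) 1257.862ms=10/3b +251.572ms=2/3b
6) 1509.434ms=4b +215.633ms=4/7b
7) 1725.067ms=32/7b +215.633ms=4/7b
8) 1940.701ms=36/7b +215.633ms=4/7b
9) 2156.334ms=40/7b +215.633ms=4/7b
10) 2371.968ms=44/7b +215.633ms=4/7b
11) 2587.601ms=48/7b +107.817ms=2/7b
12) 2695.418ms=50/7b +107.817ms=2/7b
13) 2803.235ms=52/7b +215.633ms=4/7b
14) 3018.868ms=8b +566.038ms=3/2b
15) 3584.906ms=19/2b +566.038ms=3/2b
16) 4150.943ms=11b +377.358ms=1b
17) 4528.302ms=12b +107.817ms=2/7b
18) 4636.119ms=86/7b +107.817ms=2/7b
19) 4743.935ms=88/7b +107.817ms=2/7b
20) 4851.752ms=90/7b +215.633ms=4/7b
21) 5067.385ms=94/7b +215.633ms=4/7b
22) 5283.019ms=14b +754.717ms=2b
Σ=16b of 16 (159bpm 4/4) — PASS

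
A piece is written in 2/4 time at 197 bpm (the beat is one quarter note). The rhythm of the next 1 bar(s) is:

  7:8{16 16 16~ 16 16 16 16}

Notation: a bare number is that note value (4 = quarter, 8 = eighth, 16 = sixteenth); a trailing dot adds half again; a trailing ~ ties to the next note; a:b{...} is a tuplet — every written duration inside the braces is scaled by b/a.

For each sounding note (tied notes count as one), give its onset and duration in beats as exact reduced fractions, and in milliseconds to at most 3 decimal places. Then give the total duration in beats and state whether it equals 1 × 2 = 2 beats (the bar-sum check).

1) 0.0ms=0b +87.02ms=2/7b
2) 87.02ms=2/7b +87.02ms=2/7b
3) 174.039ms=4/7b +174.039ms=4/7b
4) 348.078ms=8/7b +87.02ms=2/7b
5) 435.098ms=10/7b +87.02ms=2/7b
6) 522.117ms=12/7b +87.02ms=2/7b
Σ=2b of 2 (197bpm 2/4) — PASS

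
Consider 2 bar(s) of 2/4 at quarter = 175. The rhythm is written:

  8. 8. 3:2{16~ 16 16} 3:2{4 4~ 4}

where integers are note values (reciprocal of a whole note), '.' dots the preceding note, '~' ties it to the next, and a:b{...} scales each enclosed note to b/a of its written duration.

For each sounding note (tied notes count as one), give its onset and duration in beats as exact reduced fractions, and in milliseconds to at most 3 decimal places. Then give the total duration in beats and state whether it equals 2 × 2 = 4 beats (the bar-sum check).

1) 0.0ms=0b +257.143ms=3/4b
2) 257.143ms=3/4b +257.143ms=3/4b
3) 514.286ms=3/2b +114.286ms=1/3b
4) 628.571ms=11/6b +57.143ms=1/6b
5) 685.714ms=2b +228.571ms=2/3b
6) 914.286ms=8/3b +457.143ms=4/3b
Σ=4b of 4 (175bpm 2/4) — PASS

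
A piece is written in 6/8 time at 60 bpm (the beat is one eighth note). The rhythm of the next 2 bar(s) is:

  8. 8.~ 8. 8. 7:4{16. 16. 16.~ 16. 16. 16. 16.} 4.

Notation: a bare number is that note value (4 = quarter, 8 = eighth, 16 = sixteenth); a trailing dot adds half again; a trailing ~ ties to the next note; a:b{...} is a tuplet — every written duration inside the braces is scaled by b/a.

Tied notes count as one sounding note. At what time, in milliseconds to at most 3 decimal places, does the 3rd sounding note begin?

note 3 onset = 9/2b = 4500.0ms

1. 0.0ms @ 0 + 1500.0ms (3/2)
2. 1500.0ms @ 3/2 + 3000.0ms (3)
3. 4500.0ms @ 9/2 + 1500.0ms (3/2)
4. 6000.0ms @ 6 + 428.571ms (3/7)
5. 6428.571ms @ 45/7 + 428.571ms (3/7)
6. 6857.143ms @ 48/7 + 857.143ms (6/7)
7. 7714.286ms @ 54/7 + 428.571ms (3/7)
8. 8142.857ms @ 57/7 + 428.571ms (3/7)
9. 8571.429ms @ 60/7 + 428.571ms (3/7)
10. 9000.0ms @ 9 + 3000.0ms (3)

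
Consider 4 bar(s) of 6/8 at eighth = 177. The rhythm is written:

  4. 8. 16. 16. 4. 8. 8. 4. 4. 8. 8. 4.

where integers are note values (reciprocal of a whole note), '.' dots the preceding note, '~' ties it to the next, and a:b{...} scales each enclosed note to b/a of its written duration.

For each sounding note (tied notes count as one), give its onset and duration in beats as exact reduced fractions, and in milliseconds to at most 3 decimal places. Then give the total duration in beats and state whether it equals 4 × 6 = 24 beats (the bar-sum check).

1) 0.0ms=0b +1016.949ms=3b
2) 1016.949ms=3b +508.475ms=3/2b
3) 1525.424ms=9/2b +254.237ms=3/4b
4) 1779.661ms=21/4b +254.237ms=3/4b
5) 2033.898ms=6b +1016.949ms=3b
6) 3050.847ms=9b +508.475ms=3/2b
7) 3559.322ms=21/2b +508.475ms=3/2b
8) 4067.797ms=12b +1016.949ms=3b
9) 5084.746ms=15b +1016.949ms=3b
10) 6101.695ms=18b +508.475ms=3/2b
11) 6610.169ms=39/2b +508.475ms=3/2b
12) 7118.644ms=21b +1016.949ms=3b
Σ=24b of 24 (177bpm 6/8) — PASS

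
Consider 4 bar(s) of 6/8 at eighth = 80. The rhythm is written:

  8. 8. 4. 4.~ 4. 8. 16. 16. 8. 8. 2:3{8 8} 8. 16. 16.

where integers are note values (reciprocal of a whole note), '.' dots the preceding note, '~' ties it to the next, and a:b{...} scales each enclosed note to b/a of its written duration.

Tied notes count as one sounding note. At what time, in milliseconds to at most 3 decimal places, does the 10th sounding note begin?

1. 0.0ms @ 0 + 1125.0ms (3/2)
2. 1125.0ms @ 3/2 + 1125.0ms (3/2)
3. 2250.0ms @ 3 + 2250.0ms (3)
4. 4500.0ms @ 6 + 4500.0ms (6)
5. 9000.0ms @ 12 + 1125.0ms (3/2)
6. 10125.0ms @ 27/2 + 562.5ms (3/4)
7. 10687.5ms @ 57/4 + 562.5ms (3/4)
8. 11250.0ms @ 15 + 1125.0ms (3/2)
9. 12375.0ms @ 33/2 + 1125.0ms (3/2)
10. 13500.0ms @ 18 + 1125.0ms (3/2)
11. 14625.0ms @ 39/2 + 1125.0ms (3/2)
12. 15750.0ms @ 21 + 1125.0ms (3/2)
13. 16875.0ms @ 45/2 + 562.5ms (3/4)
14. 17437.5ms @ 93/4 + 562.5ms (3/4)

note 10 onset = 18b = 13500.0ms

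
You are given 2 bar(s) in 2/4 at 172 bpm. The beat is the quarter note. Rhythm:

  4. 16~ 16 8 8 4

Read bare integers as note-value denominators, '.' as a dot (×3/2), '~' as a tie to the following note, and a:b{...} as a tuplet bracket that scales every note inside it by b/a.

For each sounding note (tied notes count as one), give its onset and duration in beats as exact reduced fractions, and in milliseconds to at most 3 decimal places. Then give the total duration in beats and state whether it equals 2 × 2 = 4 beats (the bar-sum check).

1) 0.0ms=0b +523.256ms=3/2b
2) 523.256ms=3/2b +174.419ms=1/2b
3) 697.674ms=2b +174.419ms=1/2b
4) 872.093ms=5/2b +174.419ms=1/2b
5) 1046.512ms=3b +348.837ms=1b
Σ=4b of 4 (172bpm 2/4) — PASS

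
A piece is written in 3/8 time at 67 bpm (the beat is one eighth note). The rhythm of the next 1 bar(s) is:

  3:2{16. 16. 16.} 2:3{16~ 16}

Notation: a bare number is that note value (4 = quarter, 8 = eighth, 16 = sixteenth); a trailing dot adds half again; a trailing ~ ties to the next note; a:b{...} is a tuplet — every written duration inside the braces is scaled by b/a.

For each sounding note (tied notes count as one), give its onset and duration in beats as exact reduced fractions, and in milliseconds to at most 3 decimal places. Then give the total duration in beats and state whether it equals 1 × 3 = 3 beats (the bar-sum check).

1) 0.0ms=0b +447.761ms=1/2b
2) 447.761ms=1/2b +447.761ms=1/2b
3) 895.522ms=1b +447.761ms=1/2b
4) 1343.284ms=3/2b +1343.284ms=3/2b
Σ=3b of 3 (67bpm 3/8) — PASS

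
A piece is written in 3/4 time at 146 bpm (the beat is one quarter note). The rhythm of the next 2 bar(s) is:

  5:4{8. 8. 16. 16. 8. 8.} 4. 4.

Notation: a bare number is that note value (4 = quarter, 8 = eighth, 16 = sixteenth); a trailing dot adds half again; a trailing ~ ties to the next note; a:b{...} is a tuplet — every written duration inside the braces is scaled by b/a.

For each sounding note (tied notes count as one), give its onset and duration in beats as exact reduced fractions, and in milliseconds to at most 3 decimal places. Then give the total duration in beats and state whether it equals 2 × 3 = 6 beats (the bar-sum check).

1) 0.0ms=0b +246.575ms=3/5b
2) 246.575ms=3/5b +246.575ms=3/5b
3) 493.151ms=6/5b +123.288ms=3/10b
4) 616.438ms=3/2b +123.288ms=3/10b
5) 739.726ms=9/5b +246.575ms=3/5b
6) 986.301ms=12/5b +246.575ms=3/5b
7) 1232.877ms=3b +616.438ms=3/2b
8) 1849.315ms=9/2b +616.438ms=3/2b
Σ=6b of 6 (146bpm 3/4) — PASS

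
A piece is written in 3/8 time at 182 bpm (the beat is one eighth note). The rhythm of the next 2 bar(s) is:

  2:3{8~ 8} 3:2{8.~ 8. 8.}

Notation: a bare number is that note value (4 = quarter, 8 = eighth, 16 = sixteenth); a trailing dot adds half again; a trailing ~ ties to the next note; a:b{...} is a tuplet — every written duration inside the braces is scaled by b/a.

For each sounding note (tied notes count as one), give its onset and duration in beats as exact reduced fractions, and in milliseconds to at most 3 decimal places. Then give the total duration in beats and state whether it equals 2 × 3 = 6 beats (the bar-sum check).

1) 0.0ms=0b +989.011ms=3b
2) 989.011ms=3b +659.341ms=2b
3) 1648.352ms=5b +329.67ms=1b
Σ=6b of 6 (182bpm 3/8) — PASS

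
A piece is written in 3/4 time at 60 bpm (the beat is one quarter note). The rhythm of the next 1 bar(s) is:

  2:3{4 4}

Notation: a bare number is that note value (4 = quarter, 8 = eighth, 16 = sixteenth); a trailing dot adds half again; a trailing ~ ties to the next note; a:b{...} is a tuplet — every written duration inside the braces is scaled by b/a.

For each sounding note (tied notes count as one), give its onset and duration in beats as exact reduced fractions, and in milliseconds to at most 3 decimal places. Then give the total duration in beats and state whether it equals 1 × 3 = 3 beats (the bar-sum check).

1) 0.0ms=0b +1500.0ms=3/2b
2) 1500.0ms=3/2b +1500.0ms=3/2b
Σ=3b of 3 (60bpm 3/4) — PASS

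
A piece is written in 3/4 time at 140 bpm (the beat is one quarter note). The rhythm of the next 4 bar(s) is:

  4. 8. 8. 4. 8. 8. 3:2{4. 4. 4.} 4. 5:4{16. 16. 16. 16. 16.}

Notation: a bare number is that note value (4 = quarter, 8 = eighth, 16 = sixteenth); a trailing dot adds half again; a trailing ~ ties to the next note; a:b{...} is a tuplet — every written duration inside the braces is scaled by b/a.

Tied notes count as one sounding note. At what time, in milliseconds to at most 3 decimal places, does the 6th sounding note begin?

1. 0.0ms @ 0 + 642.857ms (3/2)
2. 642.857ms @ 3/2 + 321.429ms (3/4)
3. 964.286ms @ 9/4 + 321.429ms (3/4)
4. 1285.714ms @ 3 + 642.857ms (3/2)
5. 1928.571ms @ 9/2 + 321.429ms (3/4)
6. 2250.0ms @ 21/4 + 321.429ms (3/4)
7. 2571.429ms @ 6 + 428.571ms (1)
8. 3000.0ms @ 7 + 428.571ms (1)
9. 3428.571ms @ 8 + 428.571ms (1)
10. 3857.143ms @ 9 + 642.857ms (3/2)
11. 4500.0ms @ 21/2 + 128.571ms (3/10)
12. 4628.571ms @ 54/5 + 128.571ms (3/10)
13. 4757.143ms @ 111/10 + 128.571ms (3/10)
14. 4885.714ms @ 57/5 + 128.571ms (3/10)
15. 5014.286ms @ 117/10 + 128.571ms (3/10)

note 6 onset = 21/4b = 2250.0ms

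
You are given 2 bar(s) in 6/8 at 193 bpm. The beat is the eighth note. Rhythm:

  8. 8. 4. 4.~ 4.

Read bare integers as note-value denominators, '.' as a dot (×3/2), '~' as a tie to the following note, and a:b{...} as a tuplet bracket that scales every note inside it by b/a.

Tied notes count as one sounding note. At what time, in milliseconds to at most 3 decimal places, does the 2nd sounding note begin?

note 2 onset = 3/2b = 466.321ms

1. 0.0ms @ 0 + 466.321ms (3/2)
2. 466.321ms @ 3/2 + 466.321ms (3/2)
3. 932.642ms @ 3 + 932.642ms (3)
4. 1865.285ms @ 6 + 1865.285ms (6)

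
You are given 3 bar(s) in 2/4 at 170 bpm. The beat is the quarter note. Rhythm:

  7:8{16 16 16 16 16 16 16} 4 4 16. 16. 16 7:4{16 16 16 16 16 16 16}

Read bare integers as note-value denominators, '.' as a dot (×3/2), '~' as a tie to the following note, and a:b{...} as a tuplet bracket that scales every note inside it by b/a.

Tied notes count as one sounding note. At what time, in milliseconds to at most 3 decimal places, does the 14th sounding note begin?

1. 0.0ms @ 0 + 100.84ms (2/7)
2. 100.84ms @ 2/7 + 100.84ms (2/7)
3. 201.681ms @ 4/7 + 100.84ms (2/7)
4. 302.521ms @ 6/7 + 100.84ms (2/7)
5. 403.361ms @ 8/7 + 100.84ms (2/7)
6. 504.202ms @ 10/7 + 100.84ms (2/7)
7. 605.042ms @ 12/7 + 100.84ms (2/7)
8. 705.882ms @ 2 + 352.941ms (1)
9. 1058.824ms @ 3 + 352.941ms (1)
10. 1411.765ms @ 4 + 132.353ms (3/8)
11. 1544.118ms @ 35/8 + 132.353ms (3/8)
12. 1676.471ms @ 19/4 + 88.235ms (1/4)
13. 1764.706ms @ 5 + 50.42ms (1/7)
14. 1815.126ms @ 36/7 + 50.42ms (1/7)
15. 1865.546ms @ 37/7 + 50.42ms (1/7)
16. 1915.966ms @ 38/7 + 50.42ms (1/7)
17. 1966.387ms @ 39/7 + 50.42ms (1/7)
18. 2016.807ms @ 40/7 + 50.42ms (1/7)
19. 2067.227ms @ 41/7 + 50.42ms (1/7)

note 14 onset = 36/7b = 1815.126ms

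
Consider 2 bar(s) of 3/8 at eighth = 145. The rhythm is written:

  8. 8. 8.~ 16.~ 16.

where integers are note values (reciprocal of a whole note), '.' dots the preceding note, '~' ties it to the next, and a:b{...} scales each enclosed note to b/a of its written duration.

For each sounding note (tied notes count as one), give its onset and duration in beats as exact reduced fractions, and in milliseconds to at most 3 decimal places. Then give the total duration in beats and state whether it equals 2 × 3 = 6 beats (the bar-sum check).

1) 0.0ms=0b +620.69ms=3/2b
2) 620.69ms=3/2b +620.69ms=3/2b
3) 1241.379ms=3b +1241.379ms=3b
Σ=6b of 6 (145bpm 3/8) — PASS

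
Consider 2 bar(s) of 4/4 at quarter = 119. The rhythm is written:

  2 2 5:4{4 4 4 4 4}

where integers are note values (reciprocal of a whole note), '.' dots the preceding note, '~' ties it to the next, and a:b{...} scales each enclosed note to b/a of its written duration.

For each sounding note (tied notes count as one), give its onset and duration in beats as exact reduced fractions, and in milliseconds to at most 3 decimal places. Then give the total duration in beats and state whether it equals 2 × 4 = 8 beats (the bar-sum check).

1) 0.0ms=0b +1008.403ms=2b
2) 1008.403ms=2b +1008.403ms=2b
3) 2016.807ms=4b +403.361ms=4/5b
4) 2420.168ms=24/5b +403.361ms=4/5b
5) 2823.529ms=28/5b +403.361ms=4/5b
6) 3226.891ms=32/5b +403.361ms=4/5b
7) 3630.252ms=36/5b +403.361ms=4/5b
Σ=8b of 8 (119bpm 4/4) — PASS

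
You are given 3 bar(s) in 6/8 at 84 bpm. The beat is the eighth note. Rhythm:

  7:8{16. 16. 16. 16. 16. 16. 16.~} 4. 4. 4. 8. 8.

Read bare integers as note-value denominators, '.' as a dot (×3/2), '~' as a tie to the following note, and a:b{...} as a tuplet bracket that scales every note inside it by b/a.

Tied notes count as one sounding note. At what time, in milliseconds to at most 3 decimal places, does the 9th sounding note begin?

note 9 onset = 12b = 8571.429ms

1. 0.0ms @ 0 + 612.245ms (6/7)
2. 612.245ms @ 6/7 + 612.245ms (6/7)
3. 1224.49ms @ 12/7 + 612.245ms (6/7)
4. 1836.735ms @ 18/7 + 612.245ms (6/7)
5. 2448.98ms @ 24/7 + 612.245ms (6/7)
6. 3061.224ms @ 30/7 + 612.245ms (6/7)
7. 3673.469ms @ 36/7 + 2755.102ms (27/7)
8. 6428.571ms @ 9 + 2142.857ms (3)
9. 8571.429ms @ 12 + 2142.857ms (3)
10. 10714.286ms @ 15 + 1071.429ms (3/2)
11. 11785.714ms @ 33/2 + 1071.429ms (3/2)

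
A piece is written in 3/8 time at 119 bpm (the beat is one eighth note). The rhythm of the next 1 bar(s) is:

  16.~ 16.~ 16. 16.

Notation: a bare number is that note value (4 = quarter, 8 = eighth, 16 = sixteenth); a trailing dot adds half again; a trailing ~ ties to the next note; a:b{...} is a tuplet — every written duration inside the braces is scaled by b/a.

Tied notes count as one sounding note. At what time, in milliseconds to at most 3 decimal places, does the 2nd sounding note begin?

note 2 onset = 9/4b = 1134.454ms

1. 0.0ms @ 0 + 1134.454ms (9/4)
2. 1134.454ms @ 9/4 + 378.151ms (3/4)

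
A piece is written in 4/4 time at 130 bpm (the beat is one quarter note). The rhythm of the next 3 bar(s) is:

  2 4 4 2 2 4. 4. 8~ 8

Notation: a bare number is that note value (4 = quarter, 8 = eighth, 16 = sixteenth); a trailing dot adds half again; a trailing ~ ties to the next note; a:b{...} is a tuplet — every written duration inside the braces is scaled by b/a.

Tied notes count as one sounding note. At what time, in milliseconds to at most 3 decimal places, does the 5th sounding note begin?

1. 0.0ms @ 0 + 923.077ms (2)
2. 923.077ms @ 2 + 461.538ms (1)
3. 1384.615ms @ 3 + 461.538ms (1)
4. 1846.154ms @ 4 + 923.077ms (2)
5. 2769.231ms @ 6 + 923.077ms (2)
6. 3692.308ms @ 8 + 692.308ms (3/2)
7. 4384.615ms @ 19/2 + 692.308ms (3/2)
8. 5076.923ms @ 11 + 461.538ms (1)

note 5 onset = 6b = 2769.231ms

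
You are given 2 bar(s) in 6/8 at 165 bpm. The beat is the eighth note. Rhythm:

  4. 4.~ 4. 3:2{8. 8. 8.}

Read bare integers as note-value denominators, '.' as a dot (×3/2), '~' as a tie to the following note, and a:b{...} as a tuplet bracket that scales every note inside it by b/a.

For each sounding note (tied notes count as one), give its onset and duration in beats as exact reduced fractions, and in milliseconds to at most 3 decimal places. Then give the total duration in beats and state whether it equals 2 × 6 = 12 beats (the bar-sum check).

1) 0.0ms=0b +1090.909ms=3b
2) 1090.909ms=3b +2181.818ms=6b
3) 3272.727ms=9b +363.636ms=1b
4) 3636.364ms=10b +363.636ms=1b
5) 4000.0ms=11b +363.636ms=1b
Σ=12b of 12 (165bpm 6/8) — PASS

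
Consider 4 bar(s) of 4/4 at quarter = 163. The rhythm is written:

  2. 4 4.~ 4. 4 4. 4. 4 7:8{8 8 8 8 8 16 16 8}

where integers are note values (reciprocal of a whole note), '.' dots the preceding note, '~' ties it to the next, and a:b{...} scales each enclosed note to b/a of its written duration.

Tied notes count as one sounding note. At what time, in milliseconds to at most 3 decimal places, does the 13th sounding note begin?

note 13 onset = 104/7b = 5468.887ms

1. 0.0ms @ 0 + 1104.294ms (3)
2. 1104.294ms @ 3 + 368.098ms (1)
3. 1472.393ms @ 4 + 1104.294ms (3)
4. 2576.687ms @ 7 + 368.098ms (1)
5. 2944.785ms @ 8 + 552.147ms (3/2)
6. 3496.933ms @ 19/2 + 552.147ms (3/2)
7. 4049.08ms @ 11 + 368.098ms (1)
8. 4417.178ms @ 12 + 210.342ms (4/7)
9. 4627.52ms @ 88/7 + 210.342ms (4/7)
10. 4837.862ms @ 92/7 + 210.342ms (4/7)
11. 5048.203ms @ 96/7 + 210.342ms (4/7)
12. 5258.545ms @ 100/7 + 210.342ms (4/7)
13. 5468.887ms @ 104/7 + 105.171ms (2/7)
14. 5574.058ms @ 106/7 + 105.171ms (2/7)
15. 5679.229ms @ 108/7 + 210.342ms (4/7)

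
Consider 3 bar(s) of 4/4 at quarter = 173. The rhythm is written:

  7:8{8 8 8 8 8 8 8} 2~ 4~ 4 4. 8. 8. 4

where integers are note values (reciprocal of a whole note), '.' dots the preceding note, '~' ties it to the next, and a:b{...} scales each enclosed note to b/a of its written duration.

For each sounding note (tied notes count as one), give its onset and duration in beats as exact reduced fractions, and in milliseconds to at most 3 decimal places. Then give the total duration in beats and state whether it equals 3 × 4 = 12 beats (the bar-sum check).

1) 0.0ms=0b +198.183ms=4/7b
2) 198.183ms=4/7b +198.183ms=4/7b
3) 396.367ms=8/7b +198.183ms=4/7b
4) 594.55ms=12/7b +198.183ms=4/7b
5) 792.733ms=16/7b +198.183ms=4/7b
6) 990.917ms=20/7b +198.183ms=4/7b
7) 1189.1ms=24/7b +198.183ms=4/7b
8) 1387.283ms=4b +1387.283ms=4b
9) 2774.566ms=8b +520.231ms=3/2b
10) 3294.798ms=19/2b +260.116ms=3/4b
11) 3554.913ms=41/4b +260.116ms=3/4b
12) 3815.029ms=11b +346.821ms=1b
Σ=12b of 12 (173bpm 4/4) — PASS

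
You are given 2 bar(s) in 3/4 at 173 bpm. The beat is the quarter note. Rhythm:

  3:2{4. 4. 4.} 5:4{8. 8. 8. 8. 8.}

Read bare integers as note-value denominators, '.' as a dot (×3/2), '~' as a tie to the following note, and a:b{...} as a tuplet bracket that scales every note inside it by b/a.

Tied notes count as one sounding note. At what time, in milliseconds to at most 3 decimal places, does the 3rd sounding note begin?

note 3 onset = 2b = 693.642ms

1. 0.0ms @ 0 + 346.821ms (1)
2. 346.821ms @ 1 + 346.821ms (1)
3. 693.642ms @ 2 + 346.821ms (1)
4. 1040.462ms @ 3 + 208.092ms (3/5)
5. 1248.555ms @ 18/5 + 208.092ms (3/5)
6. 1456.647ms @ 21/5 + 208.092ms (3/5)
7. 1664.74ms @ 24/5 + 208.092ms (3/5)
8. 1872.832ms @ 27/5 + 208.092ms (3/5)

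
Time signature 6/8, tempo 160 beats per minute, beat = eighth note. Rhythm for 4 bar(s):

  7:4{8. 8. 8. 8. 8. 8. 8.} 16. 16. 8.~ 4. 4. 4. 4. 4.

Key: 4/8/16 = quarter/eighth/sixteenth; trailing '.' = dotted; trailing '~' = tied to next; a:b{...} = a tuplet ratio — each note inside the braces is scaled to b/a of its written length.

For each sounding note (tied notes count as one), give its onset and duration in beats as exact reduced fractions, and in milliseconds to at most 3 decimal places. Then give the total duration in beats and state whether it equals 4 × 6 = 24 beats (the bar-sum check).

1) 0.0ms=0b +321.429ms=6/7b
2) 321.429ms=6/7b +321.429ms=6/7b
3) 642.857ms=12/7b +321.429ms=6/7b
4) 964.286ms=18/7b +321.429ms=6/7b
5) 1285.714ms=24/7b +321.429ms=6/7b
6) 1607.143ms=30/7b +321.429ms=6/7b
7) 1928.571ms=36/7b +321.429ms=6/7b
8) 2250.0ms=6b +281.25ms=3/4b
9) 2531.25ms=27/4b +281.25ms=3/4b
10) 2812.5ms=15/2b +1687.5ms=9/2b
11) 4500.0ms=12b +1125.0ms=3b
12) 5625.0ms=15b +1125.0ms=3b
13) 6750.0ms=18b +1125.0ms=3b
14) 7875.0ms=21b +1125.0ms=3b
Σ=24b of 24 (160bpm 6/8) — PASS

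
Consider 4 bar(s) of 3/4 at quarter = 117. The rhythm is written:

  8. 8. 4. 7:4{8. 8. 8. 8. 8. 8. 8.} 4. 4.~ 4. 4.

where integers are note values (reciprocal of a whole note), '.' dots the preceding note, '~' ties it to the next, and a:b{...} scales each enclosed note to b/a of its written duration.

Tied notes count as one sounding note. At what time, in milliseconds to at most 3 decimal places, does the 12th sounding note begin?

1. 0.0ms @ 0 + 384.615ms (3/4)
2. 384.615ms @ 3/4 + 384.615ms (3/4)
3. 769.231ms @ 3/2 + 769.231ms (3/2)
4. 1538.462ms @ 3 + 219.78ms (3/7)
5. 1758.242ms @ 24/7 + 219.78ms (3/7)
6. 1978.022ms @ 27/7 + 219.78ms (3/7)
7. 2197.802ms @ 30/7 + 219.78ms (3/7)
8. 2417.582ms @ 33/7 + 219.78ms (3/7)
9. 2637.363ms @ 36/7 + 219.78ms (3/7)
10. 2857.143ms @ 39/7 + 219.78ms (3/7)
11. 3076.923ms @ 6 + 769.231ms (3/2)
12. 3846.154ms @ 15/2 + 1538.462ms (3)
13. 5384.615ms @ 21/2 + 769.231ms (3/2)

note 12 onset = 15/2b = 3846.154ms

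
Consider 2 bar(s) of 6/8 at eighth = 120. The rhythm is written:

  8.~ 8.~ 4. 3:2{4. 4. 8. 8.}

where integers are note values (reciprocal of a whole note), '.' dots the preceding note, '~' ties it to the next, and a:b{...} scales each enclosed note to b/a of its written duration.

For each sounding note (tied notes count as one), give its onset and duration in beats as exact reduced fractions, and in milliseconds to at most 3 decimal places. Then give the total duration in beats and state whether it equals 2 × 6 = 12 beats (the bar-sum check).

1) 0.0ms=0b +3000.0ms=6b
2) 3000.0ms=6b +1000.0ms=2b
3) 4000.0ms=8b +1000.0ms=2b
4) 5000.0ms=10b +500.0ms=1b
5) 5500.0ms=11b +500.0ms=1b
Σ=12b of 12 (120bpm 6/8) — PASS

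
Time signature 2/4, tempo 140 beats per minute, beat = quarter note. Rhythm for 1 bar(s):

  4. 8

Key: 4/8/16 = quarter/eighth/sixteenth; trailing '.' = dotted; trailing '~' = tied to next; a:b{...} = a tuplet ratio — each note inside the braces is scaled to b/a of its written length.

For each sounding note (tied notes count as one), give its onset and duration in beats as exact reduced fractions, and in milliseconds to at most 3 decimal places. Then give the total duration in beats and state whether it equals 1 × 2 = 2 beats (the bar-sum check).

1) 0.0ms=0b +642.857ms=3/2b
2) 642.857ms=3/2b +214.286ms=1/2b
Σ=2b of 2 (140bpm 2/4) — PASS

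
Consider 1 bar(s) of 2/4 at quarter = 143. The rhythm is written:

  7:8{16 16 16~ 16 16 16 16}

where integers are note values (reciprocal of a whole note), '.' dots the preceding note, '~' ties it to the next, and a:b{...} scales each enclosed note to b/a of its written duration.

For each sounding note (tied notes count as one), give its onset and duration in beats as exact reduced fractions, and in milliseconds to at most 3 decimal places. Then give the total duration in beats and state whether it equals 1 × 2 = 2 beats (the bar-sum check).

1) 0.0ms=0b +119.88ms=2/7b
2) 119.88ms=2/7b +119.88ms=2/7b
3) 239.76ms=4/7b +239.76ms=4/7b
4) 479.52ms=8/7b +119.88ms=2/7b
5) 599.401ms=10/7b +119.88ms=2/7b
6) 719.281ms=12/7b +119.88ms=2/7b
Σ=2b of 2 (143bpm 2/4) — PASS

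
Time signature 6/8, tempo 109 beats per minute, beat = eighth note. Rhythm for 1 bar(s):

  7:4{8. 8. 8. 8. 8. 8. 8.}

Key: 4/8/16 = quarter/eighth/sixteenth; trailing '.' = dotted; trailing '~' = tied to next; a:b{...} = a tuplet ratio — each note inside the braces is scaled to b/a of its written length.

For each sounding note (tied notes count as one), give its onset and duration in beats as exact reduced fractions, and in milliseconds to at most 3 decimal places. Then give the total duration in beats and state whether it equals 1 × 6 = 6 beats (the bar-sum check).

1) 0.0ms=0b +471.822ms=6/7b
2) 471.822ms=6/7b +471.822ms=6/7b
3) 943.644ms=12/7b +471.822ms=6/7b
4) 1415.465ms=18/7b +471.822ms=6/7b
5) 1887.287ms=24/7b +471.822ms=6/7b
6) 2359.109ms=30/7b +471.822ms=6/7b
7) 2830.931ms=36/7b +471.822ms=6/7b
Σ=6b of 6 (109bpm 6/8) — PASS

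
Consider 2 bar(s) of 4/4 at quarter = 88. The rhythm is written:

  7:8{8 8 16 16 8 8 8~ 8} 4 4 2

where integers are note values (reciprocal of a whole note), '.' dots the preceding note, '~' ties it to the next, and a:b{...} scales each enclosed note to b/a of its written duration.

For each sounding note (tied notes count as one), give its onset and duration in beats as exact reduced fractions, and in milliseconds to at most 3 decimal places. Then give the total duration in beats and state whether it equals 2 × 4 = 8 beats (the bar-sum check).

1) 0.0ms=0b +389.61ms=4/7b
2) 389.61ms=4/7b +389.61ms=4/7b
3) 779.221ms=8/7b +194.805ms=2/7b
4) 974.026ms=10/7b +194.805ms=2/7b
5) 1168.831ms=12/7b +389.61ms=4/7b
6) 1558.442ms=16/7b +389.61ms=4/7b
7) 1948.052ms=20/7b +779.221ms=8/7b
8) 2727.273ms=4b +681.818ms=1b
9) 3409.091ms=5b +681.818ms=1b
10) 4090.909ms=6b +1363.636ms=2b
Σ=8b of 8 (88bpm 4/4) — PASS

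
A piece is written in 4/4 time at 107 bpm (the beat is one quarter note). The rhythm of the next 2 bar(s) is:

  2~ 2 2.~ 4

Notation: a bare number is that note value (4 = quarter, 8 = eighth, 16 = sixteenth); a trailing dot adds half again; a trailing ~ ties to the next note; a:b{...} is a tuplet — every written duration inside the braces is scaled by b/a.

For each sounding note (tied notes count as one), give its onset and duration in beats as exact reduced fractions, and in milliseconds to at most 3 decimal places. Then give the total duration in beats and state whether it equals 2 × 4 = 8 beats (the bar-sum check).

1) 0.0ms=0b +2242.991ms=4b
2) 2242.991ms=4b +2242.991ms=4b
Σ=8b of 8 (107bpm 4/4) — PASS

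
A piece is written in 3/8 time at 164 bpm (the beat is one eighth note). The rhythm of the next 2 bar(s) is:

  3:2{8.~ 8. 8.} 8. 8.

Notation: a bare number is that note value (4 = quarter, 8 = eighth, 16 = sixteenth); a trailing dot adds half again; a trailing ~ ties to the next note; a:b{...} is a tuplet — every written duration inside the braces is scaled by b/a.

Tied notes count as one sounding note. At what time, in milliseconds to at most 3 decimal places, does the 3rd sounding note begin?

1. 0.0ms @ 0 + 731.707ms (2)
2. 731.707ms @ 2 + 365.854ms (1)
3. 1097.561ms @ 3 + 548.78ms (3/2)
4. 1646.341ms @ 9/2 + 548.78ms (3/2)

note 3 onset = 3b = 1097.561ms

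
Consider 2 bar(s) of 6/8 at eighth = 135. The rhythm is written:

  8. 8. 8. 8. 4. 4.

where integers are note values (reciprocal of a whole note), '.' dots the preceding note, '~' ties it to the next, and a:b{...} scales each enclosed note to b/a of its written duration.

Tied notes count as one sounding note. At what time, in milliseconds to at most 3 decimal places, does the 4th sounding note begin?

1. 0.0ms @ 0 + 666.667ms (3/2)
2. 666.667ms @ 3/2 + 666.667ms (3/2)
3. 1333.333ms @ 3 + 666.667ms (3/2)
4. 2000.0ms @ 9/2 + 666.667ms (3/2)
5. 2666.667ms @ 6 + 1333.333ms (3)
6. 4000.0ms @ 9 + 1333.333ms (3)

note 4 onset = 9/2b = 2000.0ms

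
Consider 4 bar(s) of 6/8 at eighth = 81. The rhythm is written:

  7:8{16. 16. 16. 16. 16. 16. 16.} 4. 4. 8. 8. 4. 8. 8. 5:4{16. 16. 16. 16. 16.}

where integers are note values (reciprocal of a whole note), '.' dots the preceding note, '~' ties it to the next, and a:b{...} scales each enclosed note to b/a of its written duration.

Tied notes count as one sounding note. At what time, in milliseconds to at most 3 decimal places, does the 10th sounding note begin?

note 10 onset = 12b = 8888.889ms

1. 0.0ms @ 0 + 634.921ms (6/7)
2. 634.921ms @ 6/7 + 634.921ms (6/7)
3. 1269.841ms @ 12/7 + 634.921ms (6/7)
4. 1904.762ms @ 18/7 + 634.921ms (6/7)
5. 2539.683ms @ 24/7 + 634.921ms (6/7)
6. 3174.603ms @ 30/7 + 634.921ms (6/7)
7. 3809.524ms @ 36/7 + 634.921ms (6/7)
8. 4444.444ms @ 6 + 2222.222ms (3)
9. 6666.667ms @ 9 + 2222.222ms (3)
10. 8888.889ms @ 12 + 1111.111ms (3/2)
11. 10000.0ms @ 27/2 + 1111.111ms (3/2)
12. 11111.111ms @ 15 + 2222.222ms (3)
13. 13333.333ms @ 18 + 1111.111ms (3/2)
14. 14444.444ms @ 39/2 + 1111.111ms (3/2)
15. 15555.556ms @ 21 + 444.444ms (3/5)
16. 16000.0ms @ 108/5 + 444.444ms (3/5)
17. 16444.444ms @ 111/5 + 444.444ms (3/5)
18. 16888.889ms @ 114/5 + 444.444ms (3/5)
19. 17333.333ms @ 117/5 + 444.444ms (3/5)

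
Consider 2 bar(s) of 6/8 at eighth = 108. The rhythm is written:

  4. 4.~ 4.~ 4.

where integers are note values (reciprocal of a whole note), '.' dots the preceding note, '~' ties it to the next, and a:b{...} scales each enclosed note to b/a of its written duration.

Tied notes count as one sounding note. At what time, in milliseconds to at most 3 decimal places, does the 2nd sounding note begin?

note 2 onset = 3b = 1666.667ms

1. 0.0ms @ 0 + 1666.667ms (3)
2. 1666.667ms @ 3 + 5000.0ms (9)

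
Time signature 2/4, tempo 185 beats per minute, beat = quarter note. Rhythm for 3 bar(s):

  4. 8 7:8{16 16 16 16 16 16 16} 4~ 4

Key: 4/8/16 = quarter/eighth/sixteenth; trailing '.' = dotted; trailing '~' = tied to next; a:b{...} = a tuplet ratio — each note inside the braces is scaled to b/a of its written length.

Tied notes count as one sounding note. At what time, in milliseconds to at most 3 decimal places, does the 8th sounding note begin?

1. 0.0ms @ 0 + 486.486ms (3/2)
2. 486.486ms @ 3/2 + 162.162ms (1/2)
3. 648.649ms @ 2 + 92.664ms (2/7)
4. 741.313ms @ 16/7 + 92.664ms (2/7)
5. 833.977ms @ 18/7 + 92.664ms (2/7)
6. 926.641ms @ 20/7 + 92.664ms (2/7)
7. 1019.305ms @ 22/7 + 92.664ms (2/7)
8. 1111.969ms @ 24/7 + 92.664ms (2/7)
9. 1204.633ms @ 26/7 + 92.664ms (2/7)
10. 1297.297ms @ 4 + 648.649ms (2)

note 8 onset = 24/7b = 1111.969ms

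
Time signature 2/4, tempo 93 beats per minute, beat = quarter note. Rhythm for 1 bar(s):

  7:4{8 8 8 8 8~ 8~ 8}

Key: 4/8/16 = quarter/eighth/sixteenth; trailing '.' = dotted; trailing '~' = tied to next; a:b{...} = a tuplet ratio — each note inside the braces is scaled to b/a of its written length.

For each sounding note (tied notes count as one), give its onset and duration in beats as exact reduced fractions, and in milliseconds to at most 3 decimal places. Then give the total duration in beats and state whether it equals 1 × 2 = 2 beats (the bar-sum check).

1) 0.0ms=0b +184.332ms=2/7b
2) 184.332ms=2/7b +184.332ms=2/7b
3) 368.664ms=4/7b +184.332ms=2/7b
4) 552.995ms=6/7b +184.332ms=2/7b
5) 737.327ms=8/7b +552.995ms=6/7b
Σ=2b of 2 (93bpm 2/4) — PASS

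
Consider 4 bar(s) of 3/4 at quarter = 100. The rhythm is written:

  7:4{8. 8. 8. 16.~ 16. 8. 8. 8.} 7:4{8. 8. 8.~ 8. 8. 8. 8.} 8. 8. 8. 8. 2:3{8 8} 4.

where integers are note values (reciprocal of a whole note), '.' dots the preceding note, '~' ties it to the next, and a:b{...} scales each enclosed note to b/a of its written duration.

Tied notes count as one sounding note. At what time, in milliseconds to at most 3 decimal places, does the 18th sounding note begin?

note 18 onset = 9b = 5400.0ms

1. 0.0ms @ 0 + 257.143ms (3/7)
2. 257.143ms @ 3/7 + 257.143ms (3/7)
3. 514.286ms @ 6/7 + 257.143ms (3/7)
4. 771.429ms @ 9/7 + 257.143ms (3/7)
5. 1028.571ms @ 12/7 + 257.143ms (3/7)
6. 1285.714ms @ 15/7 + 257.143ms (3/7)
7. 1542.857ms @ 18/7 + 257.143ms (3/7)
8. 1800.0ms @ 3 + 257.143ms (3/7)
9. 2057.143ms @ 24/7 + 257.143ms (3/7)
10. 2314.286ms @ 27/7 + 514.286ms (6/7)
11. 2828.571ms @ 33/7 + 257.143ms (3/7)
12. 3085.714ms @ 36/7 + 257.143ms (3/7)
13. 3342.857ms @ 39/7 + 257.143ms (3/7)
14. 3600.0ms @ 6 + 450.0ms (3/4)
15. 4050.0ms @ 27/4 + 450.0ms (3/4)
16. 4500.0ms @ 15/2 + 450.0ms (3/4)
17. 4950.0ms @ 33/4 + 450.0ms (3/4)
18. 5400.0ms @ 9 + 450.0ms (3/4)
19. 5850.0ms @ 39/4 + 450.0ms (3/4)
20. 6300.0ms @ 21/2 + 900.0ms (3/2)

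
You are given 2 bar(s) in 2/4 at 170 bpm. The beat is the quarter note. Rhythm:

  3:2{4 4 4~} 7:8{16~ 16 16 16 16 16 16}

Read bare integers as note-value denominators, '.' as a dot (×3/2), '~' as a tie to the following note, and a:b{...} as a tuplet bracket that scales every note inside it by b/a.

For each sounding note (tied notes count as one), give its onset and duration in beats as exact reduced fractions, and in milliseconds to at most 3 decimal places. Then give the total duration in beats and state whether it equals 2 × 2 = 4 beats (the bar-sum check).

1) 0.0ms=0b +235.294ms=2/3b
2) 235.294ms=2/3b +235.294ms=2/3b
3) 470.588ms=4/3b +436.975ms=26/21b
4) 907.563ms=18/7b +100.84ms=2/7b
5) 1008.403ms=20/7b +100.84ms=2/7b
6) 1109.244ms=22/7b +100.84ms=2/7b
7) 1210.084ms=24/7b +100.84ms=2/7b
8) 1310.924ms=26/7b +100.84ms=2/7b
Σ=4b of 4 (170bpm 2/4) — PASS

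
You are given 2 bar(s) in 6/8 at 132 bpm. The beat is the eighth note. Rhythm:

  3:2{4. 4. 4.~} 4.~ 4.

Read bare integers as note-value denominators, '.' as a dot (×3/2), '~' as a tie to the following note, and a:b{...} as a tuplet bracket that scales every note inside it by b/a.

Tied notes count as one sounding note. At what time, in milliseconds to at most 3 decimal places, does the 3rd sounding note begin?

note 3 onset = 4b = 1818.182ms

1. 0.0ms @ 0 + 909.091ms (2)
2. 909.091ms @ 2 + 909.091ms (2)
3. 1818.182ms @ 4 + 3636.364ms (8)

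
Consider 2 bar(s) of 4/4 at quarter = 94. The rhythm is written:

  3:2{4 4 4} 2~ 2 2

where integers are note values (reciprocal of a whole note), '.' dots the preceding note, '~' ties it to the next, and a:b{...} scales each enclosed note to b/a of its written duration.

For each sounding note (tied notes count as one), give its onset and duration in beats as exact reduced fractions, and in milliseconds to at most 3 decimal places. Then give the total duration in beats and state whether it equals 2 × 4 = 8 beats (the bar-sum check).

1) 0.0ms=0b +425.532ms=2/3b
2) 425.532ms=2/3b +425.532ms=2/3b
3) 851.064ms=4/3b +425.532ms=2/3b
4) 1276.596ms=2b +2553.191ms=4b
5) 3829.787ms=6b +1276.596ms=2b
Σ=8b of 8 (94bpm 4/4) — PASS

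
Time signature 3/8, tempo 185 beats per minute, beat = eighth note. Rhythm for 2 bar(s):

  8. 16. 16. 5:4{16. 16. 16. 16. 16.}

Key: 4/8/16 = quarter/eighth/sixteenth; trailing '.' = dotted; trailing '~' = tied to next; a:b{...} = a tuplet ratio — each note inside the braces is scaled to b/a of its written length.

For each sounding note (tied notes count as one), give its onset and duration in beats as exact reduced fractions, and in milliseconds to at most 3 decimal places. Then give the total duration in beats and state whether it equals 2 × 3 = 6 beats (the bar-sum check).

1) 0.0ms=0b +486.486ms=3/2b
2) 486.486ms=3/2b +243.243ms=3/4b
3) 729.73ms=9/4b +243.243ms=3/4b
4) 972.973ms=3b +194.595ms=3/5b
5) 1167.568ms=18/5b +194.595ms=3/5b
6) 1362.162ms=21/5b +194.595ms=3/5b
7) 1556.757ms=24/5b +194.595ms=3/5b
8) 1751.351ms=27/5b +194.595ms=3/5b
Σ=6b of 6 (185bpm 3/8) — PASS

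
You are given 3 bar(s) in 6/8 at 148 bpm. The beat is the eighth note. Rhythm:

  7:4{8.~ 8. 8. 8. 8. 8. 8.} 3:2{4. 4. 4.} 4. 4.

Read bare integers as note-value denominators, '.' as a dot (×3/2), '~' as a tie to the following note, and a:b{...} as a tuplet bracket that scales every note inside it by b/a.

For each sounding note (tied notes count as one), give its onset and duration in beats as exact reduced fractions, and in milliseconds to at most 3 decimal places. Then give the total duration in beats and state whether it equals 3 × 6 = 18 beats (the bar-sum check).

1) 0.0ms=0b +694.981ms=12/7b
2) 694.981ms=12/7b +347.49ms=6/7b
3) 1042.471ms=18/7b +347.49ms=6/7b
4) 1389.961ms=24/7b +347.49ms=6/7b
5) 1737.452ms=30/7b +347.49ms=6/7b
6) 2084.942ms=36/7b +347.49ms=6/7b
7) 2432.432ms=6b +810.811ms=2b
8) 3243.243ms=8b +810.811ms=2b
9) 4054.054ms=10b +810.811ms=2b
10) 4864.865ms=12b +1216.216ms=3b
11) 6081.081ms=15b +1216.216ms=3b
Σ=18b of 18 (148bpm 6/8) — PASS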